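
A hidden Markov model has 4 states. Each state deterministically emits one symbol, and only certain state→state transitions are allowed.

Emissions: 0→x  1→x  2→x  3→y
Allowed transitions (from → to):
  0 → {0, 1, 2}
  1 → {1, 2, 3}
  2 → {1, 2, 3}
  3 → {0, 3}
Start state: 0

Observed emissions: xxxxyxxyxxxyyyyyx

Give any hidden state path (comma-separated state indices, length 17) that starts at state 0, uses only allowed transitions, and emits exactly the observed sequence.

  t0 'x' -> {0,1,2}, take 0 (start)
  t1 'x' -> {0,1,2}, take 2 (0->2 ok)
  t2 'x' -> {0,1,2}, take 1 (2->1 ok)
  t3 'x' -> {0,1,2}, take 1 (1->1 ok)
  t4 'y' -> {3}, take 3 (1->3 ok)
  t5 'x' -> {0,1,2}, take 0 (3->0 ok)
  t6 'x' -> {0,1,2}, take 2 (0->2 ok)
  t7 'y' -> {3}, take 3 (2->3 ok)
  t8 'x' -> {0,1,2}, take 0 (3->0 ok)
  t9 'x' -> {0,1,2}, take 0 (0->0 ok)
  t10 'x' -> {0,1,2}, take 1 (0->1 ok)
  t11 'y' -> {3}, take 3 (1->3 ok)
  t12 'y' -> {3}, take 3 (3->3 ok)
  t13 'y' -> {3}, take 3 (3->3 ok)
  t14 'y' -> {3}, take 3 (3->3 ok)
  t15 'y' -> {3}, take 3 (3->3 ok)
  t16 'x' -> {0,1,2}, take 0 (3->0 ok)

0,2,1,1,3,0,2,3,0,0,1,3,3,3,3,3,0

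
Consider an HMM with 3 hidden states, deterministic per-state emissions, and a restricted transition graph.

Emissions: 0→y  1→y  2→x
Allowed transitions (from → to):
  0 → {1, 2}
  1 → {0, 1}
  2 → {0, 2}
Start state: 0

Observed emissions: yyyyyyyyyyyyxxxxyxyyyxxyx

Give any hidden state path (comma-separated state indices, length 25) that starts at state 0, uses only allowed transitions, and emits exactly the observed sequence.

0,1,1,1,1,0,1,1,1,0,1,0,2,2,2,2,0,2,0,1,0,2,2,0,2

  0: obs=y cand={0,1} pick 0 [start]
  1: obs=y cand={0,1} pick 1 [0->1 ok]
  2: obs=y cand={0,1} pick 1 [1->1 ok]
  3: obs=y cand={0,1} pick 1 [1->1 ok]
  4: obs=y cand={0,1} pick 1 [1->1 ok]
  5: obs=y cand={0,1} pick 0 [1->0 ok]
  6: obs=y cand={0,1} pick 1 [0->1 ok]
  7: obs=y cand={0,1} pick 1 [1->1 ok]
  8: obs=y cand={0,1} pick 1 [1->1 ok]
  9: obs=y cand={0,1} pick 0 [1->0 ok]
  10: obs=y cand={0,1} pick 1 [0->1 ok]
  11: obs=y cand={0,1} pick 0 [1->0 ok]
  12: obs=x cand={2} pick 2 [0->2 ok]
  13: obs=x cand={2} pick 2 [2->2 ok]
  14: obs=x cand={2} pick 2 [2->2 ok]
  15: obs=x cand={2} pick 2 [2->2 ok]
  16: obs=y cand={0,1} pick 0 [2->0 ok]
  17: obs=x cand={2} pick 2 [0->2 ok]
  18: obs=y cand={0,1} pick 0 [2->0 ok]
  19: obs=y cand={0,1} pick 1 [0->1 ok]
  20: obs=y cand={0,1} pick 0 [1->0 ok]
  21: obs=x cand={2} pick 2 [0->2 ok]
  22: obs=x cand={2} pick 2 [2->2 ok]
  23: obs=y cand={0,1} pick 0 [2->0 ok]
  24: obs=x cand={2} pick 2 [0->2 ok]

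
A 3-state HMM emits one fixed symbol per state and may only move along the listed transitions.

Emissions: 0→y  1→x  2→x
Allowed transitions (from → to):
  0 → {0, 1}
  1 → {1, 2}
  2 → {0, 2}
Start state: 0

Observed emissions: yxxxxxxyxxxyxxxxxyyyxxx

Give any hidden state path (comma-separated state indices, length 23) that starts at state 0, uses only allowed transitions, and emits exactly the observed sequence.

  [0] y  {0}  => 0  start
  [1] x  {1,2}  => 1  0->1 ok
  [2] x  {1,2}  => 1  1->1 ok
  [3] x  {1,2}  => 1  1->1 ok
  [4] x  {1,2}  => 1  1->1 ok
  [5] x  {1,2}  => 1  1->1 ok
  [6] x  {1,2}  => 2  1->2 ok
  [7] y  {0}  => 0  2->0 ok
  [8] x  {1,2}  => 1  0->1 ok
  [9] x  {1,2}  => 1  1->1 ok
  [10] x  {1,2}  => 2  1->2 ok
  [11] y  {0}  => 0  2->0 ok
  [12] x  {1,2}  => 1  0->1 ok
  [13] x  {1,2}  => 1  1->1 ok
  [14] x  {1,2}  => 2  1->2 ok
  [15] x  {1,2}  => 2  2->2 ok
  [16] x  {1,2}  => 2  2->2 ok
  [17] y  {0}  => 0  2->0 ok
  [18] y  {0}  => 0  0->0 ok
  [19] y  {0}  => 0  0->0 ok
  [20] x  {1,2}  => 1  0->1 ok
  [21] x  {1,2}  => 1  1->1 ok
  [22] x  {1,2}  => 2  1->2 ok

0,1,1,1,1,1,2,0,1,1,2,0,1,1,2,2,2,0,0,0,1,1,2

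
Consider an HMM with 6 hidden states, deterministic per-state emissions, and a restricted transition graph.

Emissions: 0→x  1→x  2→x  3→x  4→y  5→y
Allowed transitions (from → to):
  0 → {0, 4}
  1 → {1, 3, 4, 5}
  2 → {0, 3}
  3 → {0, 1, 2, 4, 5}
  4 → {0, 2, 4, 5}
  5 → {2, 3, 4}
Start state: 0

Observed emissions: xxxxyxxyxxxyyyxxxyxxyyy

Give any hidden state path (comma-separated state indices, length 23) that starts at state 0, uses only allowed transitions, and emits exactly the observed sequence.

0,0,0,0,4,2,3,5,2,0,0,4,4,5,3,2,0,4,2,3,5,4,5

  t0 'x' -> {0,1,2,3}, take 0 (start)
  t1 'x' -> {0,1,2,3}, take 0 (0->0 ok)
  t2 'x' -> {0,1,2,3}, take 0 (0->0 ok)
  t3 'x' -> {0,1,2,3}, take 0 (0->0 ok)
  t4 'y' -> {4,5}, take 4 (0->4 ok)
  t5 'x' -> {0,1,2,3}, take 2 (4->2 ok)
  t6 'x' -> {0,1,2,3}, take 3 (2->3 ok)
  t7 'y' -> {4,5}, take 5 (3->5 ok)
  t8 'x' -> {0,1,2,3}, take 2 (5->2 ok)
  t9 'x' -> {0,1,2,3}, take 0 (2->0 ok)
  t10 'x' -> {0,1,2,3}, take 0 (0->0 ok)
  t11 'y' -> {4,5}, take 4 (0->4 ok)
  t12 'y' -> {4,5}, take 4 (4->4 ok)
  t13 'y' -> {4,5}, take 5 (4->5 ok)
  t14 'x' -> {0,1,2,3}, take 3 (5->3 ok)
  t15 'x' -> {0,1,2,3}, take 2 (3->2 ok)
  t16 'x' -> {0,1,2,3}, take 0 (2->0 ok)
  t17 'y' -> {4,5}, take 4 (0->4 ok)
  t18 'x' -> {0,1,2,3}, take 2 (4->2 ok)
  t19 'x' -> {0,1,2,3}, take 3 (2->3 ok)
  t20 'y' -> {4,5}, take 5 (3->5 ok)
  t21 'y' -> {4,5}, take 4 (5->4 ok)
  t22 'y' -> {4,5}, take 5 (4->5 ok)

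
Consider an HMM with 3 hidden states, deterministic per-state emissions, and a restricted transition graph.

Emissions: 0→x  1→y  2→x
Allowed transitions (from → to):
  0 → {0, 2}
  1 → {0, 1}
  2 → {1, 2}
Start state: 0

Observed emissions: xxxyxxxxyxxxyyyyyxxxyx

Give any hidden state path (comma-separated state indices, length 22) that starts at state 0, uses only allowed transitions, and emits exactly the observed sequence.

  [0] x  {0,2}  => 0  start
  [1] x  {0,2}  => 0  0->0 ok
  [2] x  {0,2}  => 2  0->2 ok
  [3] y  {1}  => 1  2->1 ok
  [4] x  {0,2}  => 0  1->0 ok
  [5] x  {0,2}  => 0  0->0 ok
  [6] x  {0,2}  => 2  0->2 ok
  [7] x  {0,2}  => 2  2->2 ok
  [8] y  {1}  => 1  2->1 ok
  [9] x  {0,2}  => 0  1->0 ok
  [10] x  {0,2}  => 2  0->2 ok
  [11] x  {0,2}  => 2  2->2 ok
  [12] y  {1}  => 1  2->1 ok
  [13] y  {1}  => 1  1->1 ok
  [14] y  {1}  => 1  1->1 ok
  [15] y  {1}  => 1  1->1 ok
  [16] y  {1}  => 1  1->1 ok
  [17] x  {0,2}  => 0  1->0 ok
  [18] x  {0,2}  => 0  0->0 ok
  [19] x  {0,2}  => 2  0->2 ok
  [20] y  {1}  => 1  2->1 ok
  [21] x  {0,2}  => 0  1->0 ok

0,0,2,1,0,0,2,2,1,0,2,2,1,1,1,1,1,0,0,2,1,0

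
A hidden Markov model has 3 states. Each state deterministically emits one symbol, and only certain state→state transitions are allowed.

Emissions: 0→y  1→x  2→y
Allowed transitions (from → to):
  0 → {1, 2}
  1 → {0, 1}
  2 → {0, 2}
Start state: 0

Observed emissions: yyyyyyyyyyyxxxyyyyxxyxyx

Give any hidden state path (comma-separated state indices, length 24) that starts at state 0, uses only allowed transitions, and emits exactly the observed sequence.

0,2,2,2,2,0,2,0,2,2,0,1,1,1,0,2,2,0,1,1,0,1,0,1

  0: obs=y cand={0,2} pick 0 [start]
  1: obs=y cand={0,2} pick 2 [0->2 ok]
  2: obs=y cand={0,2} pick 2 [2->2 ok]
  3: obs=y cand={0,2} pick 2 [2->2 ok]
  4: obs=y cand={0,2} pick 2 [2->2 ok]
  5: obs=y cand={0,2} pick 0 [2->0 ok]
  6: obs=y cand={0,2} pick 2 [0->2 ok]
  7: obs=y cand={0,2} pick 0 [2->0 ok]
  8: obs=y cand={0,2} pick 2 [0->2 ok]
  9: obs=y cand={0,2} pick 2 [2->2 ok]
  10: obs=y cand={0,2} pick 0 [2->0 ok]
  11: obs=x cand={1} pick 1 [0->1 ok]
  12: obs=x cand={1} pick 1 [1->1 ok]
  13: obs=x cand={1} pick 1 [1->1 ok]
  14: obs=y cand={0,2} pick 0 [1->0 ok]
  15: obs=y cand={0,2} pick 2 [0->2 ok]
  16: obs=y cand={0,2} pick 2 [2->2 ok]
  17: obs=y cand={0,2} pick 0 [2->0 ok]
  18: obs=x cand={1} pick 1 [0->1 ok]
  19: obs=x cand={1} pick 1 [1->1 ok]
  20: obs=y cand={0,2} pick 0 [1->0 ok]
  21: obs=x cand={1} pick 1 [0->1 ok]
  22: obs=y cand={0,2} pick 0 [1->0 ok]
  23: obs=x cand={1} pick 1 [0->1 ok]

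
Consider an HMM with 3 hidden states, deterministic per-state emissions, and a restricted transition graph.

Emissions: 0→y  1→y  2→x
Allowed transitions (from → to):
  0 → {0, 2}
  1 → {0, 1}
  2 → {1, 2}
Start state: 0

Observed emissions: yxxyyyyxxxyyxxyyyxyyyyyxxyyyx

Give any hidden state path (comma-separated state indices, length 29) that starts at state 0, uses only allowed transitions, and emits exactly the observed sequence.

0,2,2,1,1,0,0,2,2,2,1,0,2,2,1,1,0,2,1,1,1,1,0,2,2,1,1,0,2

  pos 0: y in {0,1}, choose 0; start
  pos 1: x in {2}, choose 2; 0->2 ok
  pos 2: x in {2}, choose 2; 2->2 ok
  pos 3: y in {0,1}, choose 1; 2->1 ok
  pos 4: y in {0,1}, choose 1; 1->1 ok
  pos 5: y in {0,1}, choose 0; 1->0 ok
  pos 6: y in {0,1}, choose 0; 0->0 ok
  pos 7: x in {2}, choose 2; 0->2 ok
  pos 8: x in {2}, choose 2; 2->2 ok
  pos 9: x in {2}, choose 2; 2->2 ok
  pos 10: y in {0,1}, choose 1; 2->1 ok
  pos 11: y in {0,1}, choose 0; 1->0 ok
  pos 12: x in {2}, choose 2; 0->2 ok
  pos 13: x in {2}, choose 2; 2->2 ok
  pos 14: y in {0,1}, choose 1; 2->1 ok
  pos 15: y in {0,1}, choose 1; 1->1 ok
  pos 16: y in {0,1}, choose 0; 1->0 ok
  pos 17: x in {2}, choose 2; 0->2 ok
  pos 18: y in {0,1}, choose 1; 2->1 ok
  pos 19: y in {0,1}, choose 1; 1->1 ok
  pos 20: y in {0,1}, choose 1; 1->1 ok
  pos 21: y in {0,1}, choose 1; 1->1 ok
  pos 22: y in {0,1}, choose 0; 1->0 ok
  pos 23: x in {2}, choose 2; 0->2 ok
  pos 24: x in {2}, choose 2; 2->2 ok
  pos 25: y in {0,1}, choose 1; 2->1 ok
  pos 26: y in {0,1}, choose 1; 1->1 ok
  pos 27: y in {0,1}, choose 0; 1->0 ok
  pos 28: x in {2}, choose 2; 0->2 ok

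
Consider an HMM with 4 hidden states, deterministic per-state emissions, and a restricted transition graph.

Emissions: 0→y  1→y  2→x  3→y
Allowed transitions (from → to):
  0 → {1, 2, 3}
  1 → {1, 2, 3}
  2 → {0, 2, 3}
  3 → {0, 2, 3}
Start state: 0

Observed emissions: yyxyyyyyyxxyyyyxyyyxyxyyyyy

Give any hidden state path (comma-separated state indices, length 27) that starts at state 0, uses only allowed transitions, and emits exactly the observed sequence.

  [0] y  {0,1,3}  => 0  start
  [1] y  {0,1,3}  => 1  0->1 ok
  [2] x  {2}  => 2  1->2 ok
  [3] y  {0,1,3}  => 0  2->0 ok
  [4] y  {0,1,3}  => 3  0->3 ok
  [5] y  {0,1,3}  => 3  3->3 ok
  [6] y  {0,1,3}  => 3  3->3 ok
  [7] y  {0,1,3}  => 0  3->0 ok
  [8] y  {0,1,3}  => 3  0->3 ok
  [9] x  {2}  => 2  3->2 ok
  [10] x  {2}  => 2  2->2 ok
  [11] y  {0,1,3}  => 3  2->3 ok
  [12] y  {0,1,3}  => 0  3->0 ok
  [13] y  {0,1,3}  => 3  0->3 ok
  [14] y  {0,1,3}  => 3  3->3 ok
  [15] x  {2}  => 2  3->2 ok
  [16] y  {0,1,3}  => 3  2->3 ok
  [17] y  {0,1,3}  => 0  3->0 ok
  [18] y  {0,1,3}  => 3  0->3 ok
  [19] x  {2}  => 2  3->2 ok
  [20] y  {0,1,3}  => 0  2->0 ok
  [21] x  {2}  => 2  0->2 ok
  [22] y  {0,1,3}  => 3  2->3 ok
  [23] y  {0,1,3}  => 0  3->0 ok
  [24] y  {0,1,3}  => 3  0->3 ok
  [25] y  {0,1,3}  => 3  3->3 ok
  [26] y  {0,1,3}  => 0  3->0 ok

0,1,2,0,3,3,3,0,3,2,2,3,0,3,3,2,3,0,3,2,0,2,3,0,3,3,0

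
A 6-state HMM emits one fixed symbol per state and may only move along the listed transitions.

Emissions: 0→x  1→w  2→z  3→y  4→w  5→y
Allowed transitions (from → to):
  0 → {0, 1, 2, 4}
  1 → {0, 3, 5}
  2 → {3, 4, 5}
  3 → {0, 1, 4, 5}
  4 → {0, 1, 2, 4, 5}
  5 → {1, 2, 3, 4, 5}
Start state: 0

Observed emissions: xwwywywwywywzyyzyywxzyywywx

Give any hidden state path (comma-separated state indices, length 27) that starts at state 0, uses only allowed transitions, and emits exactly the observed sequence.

  pos 0: x in {0}, choose 0; start
  pos 1: w in {1,4}, choose 4; 0->4 ok
  pos 2: w in {1,4}, choose 4; 4->4 ok
  pos 3: y in {3,5}, choose 5; 4->5 ok
  pos 4: w in {1,4}, choose 1; 5->1 ok
  pos 5: y in {3,5}, choose 3; 1->3 ok
  pos 6: w in {1,4}, choose 4; 3->4 ok
  pos 7: w in {1,4}, choose 1; 4->1 ok
  pos 8: y in {3,5}, choose 3; 1->3 ok
  pos 9: w in {1,4}, choose 1; 3->1 ok
  pos 10: y in {3,5}, choose 3; 1->3 ok
  pos 11: w in {1,4}, choose 4; 3->4 ok
  pos 12: z in {2}, choose 2; 4->2 ok
  pos 13: y in {3,5}, choose 5; 2->5 ok
  pos 14: y in {3,5}, choose 5; 5->5 ok
  pos 15: z in {2}, choose 2; 5->2 ok
  pos 16: y in {3,5}, choose 3; 2->3 ok
  pos 17: y in {3,5}, choose 5; 3->5 ok
  pos 18: w in {1,4}, choose 1; 5->1 ok
  pos 19: x in {0}, choose 0; 1->0 ok
  pos 20: z in {2}, choose 2; 0->2 ok
  pos 21: y in {3,5}, choose 5; 2->5 ok
  pos 22: y in {3,5}, choose 5; 5->5 ok
  pos 23: w in {1,4}, choose 1; 5->1 ok
  pos 24: y in {3,5}, choose 5; 1->5 ok
  pos 25: w in {1,4}, choose 1; 5->1 ok
  pos 26: x in {0}, choose 0; 1->0 ok

0,4,4,5,1,3,4,1,3,1,3,4,2,5,5,2,3,5,1,0,2,5,5,1,5,1,0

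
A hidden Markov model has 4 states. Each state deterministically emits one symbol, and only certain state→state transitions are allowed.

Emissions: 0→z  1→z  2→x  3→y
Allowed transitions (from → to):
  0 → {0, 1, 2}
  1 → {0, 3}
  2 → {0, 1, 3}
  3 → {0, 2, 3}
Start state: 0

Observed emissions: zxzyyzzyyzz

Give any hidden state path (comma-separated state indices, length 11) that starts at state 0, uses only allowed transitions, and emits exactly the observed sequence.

  [0] z  {0,1}  => 0  start
  [1] x  {2}  => 2  0->2 ok
  [2] z  {0,1}  => 1  2->1 ok
  [3] y  {3}  => 3  1->3 ok
  [4] y  {3}  => 3  3->3 ok
  [5] z  {0,1}  => 0  3->0 ok
  [6] z  {0,1}  => 1  0->1 ok
  [7] y  {3}  => 3  1->3 ok
  [8] y  {3}  => 3  3->3 ok
  [9] z  {0,1}  => 0  3->0 ok
  [10] z  {0,1}  => 0  0->0 ok

0,2,1,3,3,0,1,3,3,0,0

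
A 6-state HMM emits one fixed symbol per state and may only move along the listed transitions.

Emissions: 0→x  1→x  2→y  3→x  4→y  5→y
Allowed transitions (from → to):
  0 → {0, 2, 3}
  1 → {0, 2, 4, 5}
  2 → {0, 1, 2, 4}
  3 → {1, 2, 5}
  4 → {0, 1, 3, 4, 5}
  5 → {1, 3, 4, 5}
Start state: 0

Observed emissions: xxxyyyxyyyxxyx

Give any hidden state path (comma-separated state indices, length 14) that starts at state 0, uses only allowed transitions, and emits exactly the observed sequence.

0,3,1,2,4,5,3,5,5,5,3,1,2,0

  [0] x  {0,1,3}  => 0  start
  [1] x  {0,1,3}  => 3  0->3 ok
  [2] x  {0,1,3}  => 1  3->1 ok
  [3] y  {2,4,5}  => 2  1->2 ok
  [4] y  {2,4,5}  => 4  2->4 ok
  [5] y  {2,4,5}  => 5  4->5 ok
  [6] x  {0,1,3}  => 3  5->3 ok
  [7] y  {2,4,5}  => 5  3->5 ok
  [8] y  {2,4,5}  => 5  5->5 ok
  [9] y  {2,4,5}  => 5  5->5 ok
  [10] x  {0,1,3}  => 3  5->3 ok
  [11] x  {0,1,3}  => 1  3->1 ok
  [12] y  {2,4,5}  => 2  1->2 ok
  [13] x  {0,1,3}  => 0  2->0 ok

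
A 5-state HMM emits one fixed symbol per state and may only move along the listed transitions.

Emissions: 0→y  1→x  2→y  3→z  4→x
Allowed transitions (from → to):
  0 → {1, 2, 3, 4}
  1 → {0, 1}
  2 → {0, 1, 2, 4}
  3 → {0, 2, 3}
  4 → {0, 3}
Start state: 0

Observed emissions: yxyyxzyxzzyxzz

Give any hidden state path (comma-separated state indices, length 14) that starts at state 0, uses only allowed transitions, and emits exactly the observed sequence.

  0: obs=y cand={0,2} pick 0 [start]
  1: obs=x cand={1,4} pick 1 [0->1 ok]
  2: obs=y cand={0,2} pick 0 [1->0 ok]
  3: obs=y cand={0,2} pick 2 [0->2 ok]
  4: obs=x cand={1,4} pick 4 [2->4 ok]
  5: obs=z cand={3} pick 3 [4->3 ok]
  6: obs=y cand={0,2} pick 2 [3->2 ok]
  7: obs=x cand={1,4} pick 4 [2->4 ok]
  8: obs=z cand={3} pick 3 [4->3 ok]
  9: obs=z cand={3} pick 3 [3->3 ok]
  10: obs=y cand={0,2} pick 2 [3->2 ok]
  11: obs=x cand={1,4} pick 4 [2->4 ok]
  12: obs=z cand={3} pick 3 [4->3 ok]
  13: obs=z cand={3} pick 3 [3->3 ok]

0,1,0,2,4,3,2,4,3,3,2,4,3,3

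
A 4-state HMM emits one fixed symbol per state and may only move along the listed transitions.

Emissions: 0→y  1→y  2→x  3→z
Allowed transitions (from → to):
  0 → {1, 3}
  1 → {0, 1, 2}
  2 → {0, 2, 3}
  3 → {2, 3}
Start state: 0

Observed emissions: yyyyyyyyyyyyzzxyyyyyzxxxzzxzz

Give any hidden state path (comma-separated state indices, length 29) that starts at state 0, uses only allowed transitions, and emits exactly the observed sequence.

  pos 0: y in {0,1}, choose 0; start
  pos 1: y in {0,1}, choose 1; 0->1 ok
  pos 2: y in {0,1}, choose 1; 1->1 ok
  pos 3: y in {0,1}, choose 1; 1->1 ok
  pos 4: y in {0,1}, choose 1; 1->1 ok
  pos 5: y in {0,1}, choose 0; 1->0 ok
  pos 6: y in {0,1}, choose 1; 0->1 ok
  pos 7: y in {0,1}, choose 1; 1->1 ok
  pos 8: y in {0,1}, choose 0; 1->0 ok
  pos 9: y in {0,1}, choose 1; 0->1 ok
  pos 10: y in {0,1}, choose 1; 1->1 ok
  pos 11: y in {0,1}, choose 0; 1->0 ok
  pos 12: z in {3}, choose 3; 0->3 ok
  pos 13: z in {3}, choose 3; 3->3 ok
  pos 14: x in {2}, choose 2; 3->2 ok
  pos 15: y in {0,1}, choose 0; 2->0 ok
  pos 16: y in {0,1}, choose 1; 0->1 ok
  pos 17: y in {0,1}, choose 0; 1->0 ok
  pos 18: y in {0,1}, choose 1; 0->1 ok
  pos 19: y in {0,1}, choose 0; 1->0 ok
  pos 20: z in {3}, choose 3; 0->3 ok
  pos 21: x in {2}, choose 2; 3->2 ok
  pos 22: x in {2}, choose 2; 2->2 ok
  pos 23: x in {2}, choose 2; 2->2 ok
  pos 24: z in {3}, choose 3; 2->3 ok
  pos 25: z in {3}, choose 3; 3->3 ok
  pos 26: x in {2}, choose 2; 3->2 ok
  pos 27: z in {3}, choose 3; 2->3 ok
  pos 28: z in {3}, choose 3; 3->3 ok

0,1,1,1,1,0,1,1,0,1,1,0,3,3,2,0,1,0,1,0,3,2,2,2,3,3,2,3,3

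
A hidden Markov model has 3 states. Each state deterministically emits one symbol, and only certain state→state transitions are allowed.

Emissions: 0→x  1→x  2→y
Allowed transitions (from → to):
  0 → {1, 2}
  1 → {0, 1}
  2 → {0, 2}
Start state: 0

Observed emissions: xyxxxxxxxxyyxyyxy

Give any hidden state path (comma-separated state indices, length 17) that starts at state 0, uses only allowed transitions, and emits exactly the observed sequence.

  0: obs=x cand={0,1} pick 0 [start]
  1: obs=y cand={2} pick 2 [0->2 ok]
  2: obs=x cand={0,1} pick 0 [2->0 ok]
  3: obs=x cand={0,1} pick 1 [0->1 ok]
  4: obs=x cand={0,1} pick 0 [1->0 ok]
  5: obs=x cand={0,1} pick 1 [0->1 ok]
  6: obs=x cand={0,1} pick 1 [1->1 ok]
  7: obs=x cand={0,1} pick 1 [1->1 ok]
  8: obs=x cand={0,1} pick 1 [1->1 ok]
  9: obs=x cand={0,1} pick 0 [1->0 ok]
  10: obs=y cand={2} pick 2 [0->2 ok]
  11: obs=y cand={2} pick 2 [2->2 ok]
  12: obs=x cand={0,1} pick 0 [2->0 ok]
  13: obs=y cand={2} pick 2 [0->2 ok]
  14: obs=y cand={2} pick 2 [2->2 ok]
  15: obs=x cand={0,1} pick 0 [2->0 ok]
  16: obs=y cand={2} pick 2 [0->2 ok]

0,2,0,1,0,1,1,1,1,0,2,2,0,2,2,0,2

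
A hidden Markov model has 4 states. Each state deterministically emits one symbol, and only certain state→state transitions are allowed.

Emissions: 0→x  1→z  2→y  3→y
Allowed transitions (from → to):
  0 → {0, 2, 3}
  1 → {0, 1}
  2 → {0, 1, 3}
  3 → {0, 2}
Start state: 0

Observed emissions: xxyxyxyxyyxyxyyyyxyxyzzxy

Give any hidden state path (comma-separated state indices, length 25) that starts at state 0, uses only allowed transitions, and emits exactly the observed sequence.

  pos 0: x in {0}, choose 0; start
  pos 1: x in {0}, choose 0; 0->0 ok
  pos 2: y in {2,3}, choose 2; 0->2 ok
  pos 3: x in {0}, choose 0; 2->0 ok
  pos 4: y in {2,3}, choose 3; 0->3 ok
  pos 5: x in {0}, choose 0; 3->0 ok
  pos 6: y in {2,3}, choose 2; 0->2 ok
  pos 7: x in {0}, choose 0; 2->0 ok
  pos 8: y in {2,3}, choose 3; 0->3 ok
  pos 9: y in {2,3}, choose 2; 3->2 ok
  pos 10: x in {0}, choose 0; 2->0 ok
  pos 11: y in {2,3}, choose 3; 0->3 ok
  pos 12: x in {0}, choose 0; 3->0 ok
  pos 13: y in {2,3}, choose 3; 0->3 ok
  pos 14: y in {2,3}, choose 2; 3->2 ok
  pos 15: y in {2,3}, choose 3; 2->3 ok
  pos 16: y in {2,3}, choose 2; 3->2 ok
  pos 17: x in {0}, choose 0; 2->0 ok
  pos 18: y in {2,3}, choose 3; 0->3 ok
  pos 19: x in {0}, choose 0; 3->0 ok
  pos 20: y in {2,3}, choose 2; 0->2 ok
  pos 21: z in {1}, choose 1; 2->1 ok
  pos 22: z in {1}, choose 1; 1->1 ok
  pos 23: x in {0}, choose 0; 1->0 ok
  pos 24: y in {2,3}, choose 3; 0->3 ok

0,0,2,0,3,0,2,0,3,2,0,3,0,3,2,3,2,0,3,0,2,1,1,0,3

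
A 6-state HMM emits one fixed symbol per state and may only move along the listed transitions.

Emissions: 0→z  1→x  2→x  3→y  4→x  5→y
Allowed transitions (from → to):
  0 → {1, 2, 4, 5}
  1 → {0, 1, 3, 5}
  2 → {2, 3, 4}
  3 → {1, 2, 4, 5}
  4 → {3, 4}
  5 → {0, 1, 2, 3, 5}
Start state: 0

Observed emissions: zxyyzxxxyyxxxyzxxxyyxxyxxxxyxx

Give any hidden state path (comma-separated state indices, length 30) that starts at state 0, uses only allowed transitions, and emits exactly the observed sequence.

0,4,3,5,0,2,2,2,3,5,1,1,1,5,0,2,2,4,3,5,2,4,3,2,4,4,4,3,2,2

  0: obs=z cand={0} pick 0 [start]
  1: obs=x cand={1,2,4} pick 4 [0->4 ok]
  2: obs=y cand={3,5} pick 3 [4->3 ok]
  3: obs=y cand={3,5} pick 5 [3->5 ok]
  4: obs=z cand={0} pick 0 [5->0 ok]
  5: obs=x cand={1,2,4} pick 2 [0->2 ok]
  6: obs=x cand={1,2,4} pick 2 [2->2 ok]
  7: obs=x cand={1,2,4} pick 2 [2->2 ok]
  8: obs=y cand={3,5} pick 3 [2->3 ok]
  9: obs=y cand={3,5} pick 5 [3->5 ok]
  10: obs=x cand={1,2,4} pick 1 [5->1 ok]
  11: obs=x cand={1,2,4} pick 1 [1->1 ok]
  12: obs=x cand={1,2,4} pick 1 [1->1 ok]
  13: obs=y cand={3,5} pick 5 [1->5 ok]
  14: obs=z cand={0} pick 0 [5->0 ok]
  15: obs=x cand={1,2,4} pick 2 [0->2 ok]
  16: obs=x cand={1,2,4} pick 2 [2->2 ok]
  17: obs=x cand={1,2,4} pick 4 [2->4 ok]
  18: obs=y cand={3,5} pick 3 [4->3 ok]
  19: obs=y cand={3,5} pick 5 [3->5 ok]
  20: obs=x cand={1,2,4} pick 2 [5->2 ok]
  21: obs=x cand={1,2,4} pick 4 [2->4 ok]
  22: obs=y cand={3,5} pick 3 [4->3 ok]
  23: obs=x cand={1,2,4} pick 2 [3->2 ok]
  24: obs=x cand={1,2,4} pick 4 [2->4 ok]
  25: obs=x cand={1,2,4} pick 4 [4->4 ok]
  26: obs=x cand={1,2,4} pick 4 [4->4 ok]
  27: obs=y cand={3,5} pick 3 [4->3 ok]
  28: obs=x cand={1,2,4} pick 2 [3->2 ok]
  29: obs=x cand={1,2,4} pick 2 [2->2 ok]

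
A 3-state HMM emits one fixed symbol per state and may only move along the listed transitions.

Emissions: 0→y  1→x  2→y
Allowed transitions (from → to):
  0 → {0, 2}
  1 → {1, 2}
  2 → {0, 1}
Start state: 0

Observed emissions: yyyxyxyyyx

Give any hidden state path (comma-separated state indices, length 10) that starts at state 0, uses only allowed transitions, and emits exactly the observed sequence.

  [0] y  {0,2}  => 0  start
  [1] y  {0,2}  => 0  0->0 ok
  [2] y  {0,2}  => 2  0->2 ok
  [3] x  {1}  => 1  2->1 ok
  [4] y  {0,2}  => 2  1->2 ok
  [5] x  {1}  => 1  2->1 ok
  [6] y  {0,2}  => 2  1->2 ok
  [7] y  {0,2}  => 0  2->0 ok
  [8] y  {0,2}  => 2  0->2 ok
  [9] x  {1}  => 1  2->1 ok

0,0,2,1,2,1,2,0,2,1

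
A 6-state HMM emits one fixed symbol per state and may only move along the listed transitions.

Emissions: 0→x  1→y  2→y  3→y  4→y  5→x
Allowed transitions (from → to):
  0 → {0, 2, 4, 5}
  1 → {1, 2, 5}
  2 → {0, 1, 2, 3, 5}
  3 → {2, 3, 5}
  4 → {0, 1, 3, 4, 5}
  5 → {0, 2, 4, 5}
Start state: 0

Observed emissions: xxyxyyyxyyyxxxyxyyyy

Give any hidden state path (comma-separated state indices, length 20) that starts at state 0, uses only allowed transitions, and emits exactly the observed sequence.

  pos 0: x in {0,5}, choose 0; start
  pos 1: x in {0,5}, choose 0; 0->0 ok
  pos 2: y in {1,2,3,4}, choose 4; 0->4 ok
  pos 3: x in {0,5}, choose 5; 4->5 ok
  pos 4: y in {1,2,3,4}, choose 4; 5->4 ok
  pos 5: y in {1,2,3,4}, choose 4; 4->4 ok
  pos 6: y in {1,2,3,4}, choose 4; 4->4 ok
  pos 7: x in {0,5}, choose 0; 4->0 ok
  pos 8: y in {1,2,3,4}, choose 4; 0->4 ok
  pos 9: y in {1,2,3,4}, choose 1; 4->1 ok
  pos 10: y in {1,2,3,4}, choose 2; 1->2 ok
  pos 11: x in {0,5}, choose 0; 2->0 ok
  pos 12: x in {0,5}, choose 0; 0->0 ok
  pos 13: x in {0,5}, choose 0; 0->0 ok
  pos 14: y in {1,2,3,4}, choose 2; 0->2 ok
  pos 15: x in {0,5}, choose 5; 2->5 ok
  pos 16: y in {1,2,3,4}, choose 4; 5->4 ok
  pos 17: y in {1,2,3,4}, choose 1; 4->1 ok
  pos 18: y in {1,2,3,4}, choose 1; 1->1 ok
  pos 19: y in {1,2,3,4}, choose 2; 1->2 ok

0,0,4,5,4,4,4,0,4,1,2,0,0,0,2,5,4,1,1,2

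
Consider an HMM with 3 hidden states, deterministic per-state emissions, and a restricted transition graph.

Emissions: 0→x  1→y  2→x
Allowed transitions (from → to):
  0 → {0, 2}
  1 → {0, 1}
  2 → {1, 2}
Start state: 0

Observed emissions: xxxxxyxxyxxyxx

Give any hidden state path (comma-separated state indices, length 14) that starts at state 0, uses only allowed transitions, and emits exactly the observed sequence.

0,2,2,2,2,1,0,2,1,0,2,1,0,0

  [0] x  {0,2}  => 0  start
  [1] x  {0,2}  => 2  0->2 ok
  [2] x  {0,2}  => 2  2->2 ok
  [3] x  {0,2}  => 2  2->2 ok
  [4] x  {0,2}  => 2  2->2 ok
  [5] y  {1}  => 1  2->1 ok
  [6] x  {0,2}  => 0  1->0 ok
  [7] x  {0,2}  => 2  0->2 ok
  [8] y  {1}  => 1  2->1 ok
  [9] x  {0,2}  => 0  1->0 ok
  [10] x  {0,2}  => 2  0->2 ok
  [11] y  {1}  => 1  2->1 ok
  [12] x  {0,2}  => 0  1->0 ok
  [13] x  {0,2}  => 0  0->0 ok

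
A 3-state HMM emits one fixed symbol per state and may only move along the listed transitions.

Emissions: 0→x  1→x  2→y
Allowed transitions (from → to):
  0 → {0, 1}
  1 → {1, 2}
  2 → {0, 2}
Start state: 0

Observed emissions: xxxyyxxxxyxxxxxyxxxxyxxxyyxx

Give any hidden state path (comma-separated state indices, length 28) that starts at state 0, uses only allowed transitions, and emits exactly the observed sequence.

  0: obs=x cand={0,1} pick 0 [start]
  1: obs=x cand={0,1} pick 1 [0->1 ok]
  2: obs=x cand={0,1} pick 1 [1->1 ok]
  3: obs=y cand={2} pick 2 [1->2 ok]
  4: obs=y cand={2} pick 2 [2->2 ok]
  5: obs=x cand={0,1} pick 0 [2->0 ok]
  6: obs=x cand={0,1} pick 1 [0->1 ok]
  7: obs=x cand={0,1} pick 1 [1->1 ok]
  8: obs=x cand={0,1} pick 1 [1->1 ok]
  9: obs=y cand={2} pick 2 [1->2 ok]
  10: obs=x cand={0,1} pick 0 [2->0 ok]
  11: obs=x cand={0,1} pick 0 [0->0 ok]
  12: obs=x cand={0,1} pick 0 [0->0 ok]
  13: obs=x cand={0,1} pick 0 [0->0 ok]
  14: obs=x cand={0,1} pick 1 [0->1 ok]
  15: obs=y cand={2} pick 2 [1->2 ok]
  16: obs=x cand={0,1} pick 0 [2->0 ok]
  17: obs=x cand={0,1} pick 0 [0->0 ok]
  18: obs=x cand={0,1} pick 0 [0->0 ok]
  19: obs=x cand={0,1} pick 1 [0->1 ok]
  20: obs=y cand={2} pick 2 [1->2 ok]
  21: obs=x cand={0,1} pick 0 [2->0 ok]
  22: obs=x cand={0,1} pick 0 [0->0 ok]
  23: obs=x cand={0,1} pick 1 [0->1 ok]
  24: obs=y cand={2} pick 2 [1->2 ok]
  25: obs=y cand={2} pick 2 [2->2 ok]
  26: obs=x cand={0,1} pick 0 [2->0 ok]
  27: obs=x cand={0,1} pick 1 [0->1 ok]

0,1,1,2,2,0,1,1,1,2,0,0,0,0,1,2,0,0,0,1,2,0,0,1,2,2,0,1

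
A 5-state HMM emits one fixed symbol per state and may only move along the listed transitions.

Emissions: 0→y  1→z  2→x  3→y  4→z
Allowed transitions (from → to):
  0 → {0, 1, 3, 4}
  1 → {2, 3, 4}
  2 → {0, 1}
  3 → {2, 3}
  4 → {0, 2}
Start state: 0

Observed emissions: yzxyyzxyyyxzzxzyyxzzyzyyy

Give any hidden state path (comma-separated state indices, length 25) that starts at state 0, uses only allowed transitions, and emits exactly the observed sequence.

0,4,2,0,0,4,2,0,0,3,2,1,4,2,1,3,3,2,1,4,0,4,0,0,0

  0: obs=y cand={0,3} pick 0 [start]
  1: obs=z cand={1,4} pick 4 [0->4 ok]
  2: obs=x cand={2} pick 2 [4->2 ok]
  3: obs=y cand={0,3} pick 0 [2->0 ok]
  4: obs=y cand={0,3} pick 0 [0->0 ok]
  5: obs=z cand={1,4} pick 4 [0->4 ok]
  6: obs=x cand={2} pick 2 [4->2 ok]
  7: obs=y cand={0,3} pick 0 [2->0 ok]
  8: obs=y cand={0,3} pick 0 [0->0 ok]
  9: obs=y cand={0,3} pick 3 [0->3 ok]
  10: obs=x cand={2} pick 2 [3->2 ok]
  11: obs=z cand={1,4} pick 1 [2->1 ok]
  12: obs=z cand={1,4} pick 4 [1->4 ok]
  13: obs=x cand={2} pick 2 [4->2 ok]
  14: obs=z cand={1,4} pick 1 [2->1 ok]
  15: obs=y cand={0,3} pick 3 [1->3 ok]
  16: obs=y cand={0,3} pick 3 [3->3 ok]
  17: obs=x cand={2} pick 2 [3->2 ok]
  18: obs=z cand={1,4} pick 1 [2->1 ok]
  19: obs=z cand={1,4} pick 4 [1->4 ok]
  20: obs=y cand={0,3} pick 0 [4->0 ok]
  21: obs=z cand={1,4} pick 4 [0->4 ok]
  22: obs=y cand={0,3} pick 0 [4->0 ok]
  23: obs=y cand={0,3} pick 0 [0->0 ok]
  24: obs=y cand={0,3} pick 0 [0->0 ok]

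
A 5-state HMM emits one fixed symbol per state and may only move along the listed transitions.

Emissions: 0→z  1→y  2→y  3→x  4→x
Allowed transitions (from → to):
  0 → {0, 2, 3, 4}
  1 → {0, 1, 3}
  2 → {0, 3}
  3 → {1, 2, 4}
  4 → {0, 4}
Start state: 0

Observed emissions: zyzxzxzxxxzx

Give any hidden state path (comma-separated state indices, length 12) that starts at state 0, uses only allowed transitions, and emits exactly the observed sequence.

0,2,0,4,0,4,0,4,4,4,0,4

  [0] z  {0}  => 0  start
  [1] y  {1,2}  => 2  0->2 ok
  [2] z  {0}  => 0  2->0 ok
  [3] x  {3,4}  => 4  0->4 ok
  [4] z  {0}  => 0  4->0 ok
  [5] x  {3,4}  => 4  0->4 ok
  [6] z  {0}  => 0  4->0 ok
  [7] x  {3,4}  => 4  0->4 ok
  [8] x  {3,4}  => 4  4->4 ok
  [9] x  {3,4}  => 4  4->4 ok
  [10] z  {0}  => 0  4->0 ok
  [11] x  {3,4}  => 4  0->4 ok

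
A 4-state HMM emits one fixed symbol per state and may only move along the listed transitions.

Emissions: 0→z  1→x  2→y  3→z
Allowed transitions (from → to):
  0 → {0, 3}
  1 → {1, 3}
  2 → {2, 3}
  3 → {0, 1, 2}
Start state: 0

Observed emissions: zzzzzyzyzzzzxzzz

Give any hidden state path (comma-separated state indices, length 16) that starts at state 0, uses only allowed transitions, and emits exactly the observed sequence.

  t0 'z' -> {0,3}, take 0 (start)
  t1 'z' -> {0,3}, take 0 (0->0 ok)
  t2 'z' -> {0,3}, take 0 (0->0 ok)
  t3 'z' -> {0,3}, take 0 (0->0 ok)
  t4 'z' -> {0,3}, take 3 (0->3 ok)
  t5 'y' -> {2}, take 2 (3->2 ok)
  t6 'z' -> {0,3}, take 3 (2->3 ok)
  t7 'y' -> {2}, take 2 (3->2 ok)
  t8 'z' -> {0,3}, take 3 (2->3 ok)
  t9 'z' -> {0,3}, take 0 (3->0 ok)
  t10 'z' -> {0,3}, take 0 (0->0 ok)
  t11 'z' -> {0,3}, take 3 (0->3 ok)
  t12 'x' -> {1}, take 1 (3->1 ok)
  t13 'z' -> {0,3}, take 3 (1->3 ok)
  t14 'z' -> {0,3}, take 0 (3->0 ok)
  t15 'z' -> {0,3}, take 0 (0->0 ok)

0,0,0,0,3,2,3,2,3,0,0,3,1,3,0,0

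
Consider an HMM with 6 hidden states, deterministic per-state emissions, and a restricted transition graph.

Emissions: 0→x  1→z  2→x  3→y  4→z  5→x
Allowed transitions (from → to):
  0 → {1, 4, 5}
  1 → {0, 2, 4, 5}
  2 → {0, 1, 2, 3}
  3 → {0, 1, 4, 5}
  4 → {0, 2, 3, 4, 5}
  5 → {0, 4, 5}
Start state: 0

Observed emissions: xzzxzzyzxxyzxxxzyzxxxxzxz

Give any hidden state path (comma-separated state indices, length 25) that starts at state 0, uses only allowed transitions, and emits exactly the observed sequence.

  t0 'x' -> {0,2,5}, take 0 (start)
  t1 'z' -> {1,4}, take 1 (0->1 ok)
  t2 'z' -> {1,4}, take 4 (1->4 ok)
  t3 'x' -> {0,2,5}, take 0 (4->0 ok)
  t4 'z' -> {1,4}, take 4 (0->4 ok)
  t5 'z' -> {1,4}, take 4 (4->4 ok)
  t6 'y' -> {3}, take 3 (4->3 ok)
  t7 'z' -> {1,4}, take 4 (3->4 ok)
  t8 'x' -> {0,2,5}, take 2 (4->2 ok)
  t9 'x' -> {0,2,5}, take 2 (2->2 ok)
  t10 'y' -> {3}, take 3 (2->3 ok)
  t11 'z' -> {1,4}, take 4 (3->4 ok)
  t12 'x' -> {0,2,5}, take 0 (4->0 ok)
  t13 'x' -> {0,2,5}, take 5 (0->5 ok)
  t14 'x' -> {0,2,5}, take 5 (5->5 ok)
  t15 'z' -> {1,4}, take 4 (5->4 ok)
  t16 'y' -> {3}, take 3 (4->3 ok)
  t17 'z' -> {1,4}, take 4 (3->4 ok)
  t18 'x' -> {0,2,5}, take 5 (4->5 ok)
  t19 'x' -> {0,2,5}, take 0 (5->0 ok)
  t20 'x' -> {0,2,5}, take 5 (0->5 ok)
  t21 'x' -> {0,2,5}, take 5 (5->5 ok)
  t22 'z' -> {1,4}, take 4 (5->4 ok)
  t23 'x' -> {0,2,5}, take 5 (4->5 ok)
  t24 'z' -> {1,4}, take 4 (5->4 ok)

0,1,4,0,4,4,3,4,2,2,3,4,0,5,5,4,3,4,5,0,5,5,4,5,4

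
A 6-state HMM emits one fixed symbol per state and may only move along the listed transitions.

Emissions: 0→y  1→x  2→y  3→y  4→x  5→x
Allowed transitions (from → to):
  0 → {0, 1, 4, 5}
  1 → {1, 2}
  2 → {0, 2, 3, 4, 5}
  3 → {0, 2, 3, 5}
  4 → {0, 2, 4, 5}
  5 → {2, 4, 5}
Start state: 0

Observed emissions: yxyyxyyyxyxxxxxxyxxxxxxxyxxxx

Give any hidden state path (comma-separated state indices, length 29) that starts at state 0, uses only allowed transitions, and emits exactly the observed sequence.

0,1,2,0,5,2,2,0,1,2,5,5,4,5,5,4,2,5,5,4,4,4,4,4,2,5,5,5,4

  t0 'y' -> {0,2,3}, take 0 (start)
  t1 'x' -> {1,4,5}, take 1 (0->1 ok)
  t2 'y' -> {0,2,3}, take 2 (1->2 ok)
  t3 'y' -> {0,2,3}, take 0 (2->0 ok)
  t4 'x' -> {1,4,5}, take 5 (0->5 ok)
  t5 'y' -> {0,2,3}, take 2 (5->2 ok)
  t6 'y' -> {0,2,3}, take 2 (2->2 ok)
  t7 'y' -> {0,2,3}, take 0 (2->0 ok)
  t8 'x' -> {1,4,5}, take 1 (0->1 ok)
  t9 'y' -> {0,2,3}, take 2 (1->2 ok)
  t10 'x' -> {1,4,5}, take 5 (2->5 ok)
  t11 'x' -> {1,4,5}, take 5 (5->5 ok)
  t12 'x' -> {1,4,5}, take 4 (5->4 ok)
  t13 'x' -> {1,4,5}, take 5 (4->5 ok)
  t14 'x' -> {1,4,5}, take 5 (5->5 ok)
  t15 'x' -> {1,4,5}, take 4 (5->4 ok)
  t16 'y' -> {0,2,3}, take 2 (4->2 ok)
  t17 'x' -> {1,4,5}, take 5 (2->5 ok)
  t18 'x' -> {1,4,5}, take 5 (5->5 ok)
  t19 'x' -> {1,4,5}, take 4 (5->4 ok)
  t20 'x' -> {1,4,5}, take 4 (4->4 ok)
  t21 'x' -> {1,4,5}, take 4 (4->4 ok)
  t22 'x' -> {1,4,5}, take 4 (4->4 ok)
  t23 'x' -> {1,4,5}, take 4 (4->4 ok)
  t24 'y' -> {0,2,3}, take 2 (4->2 ok)
  t25 'x' -> {1,4,5}, take 5 (2->5 ok)
  t26 'x' -> {1,4,5}, take 5 (5->5 ok)
  t27 'x' -> {1,4,5}, take 5 (5->5 ok)
  t28 'x' -> {1,4,5}, take 4 (5->4 ok)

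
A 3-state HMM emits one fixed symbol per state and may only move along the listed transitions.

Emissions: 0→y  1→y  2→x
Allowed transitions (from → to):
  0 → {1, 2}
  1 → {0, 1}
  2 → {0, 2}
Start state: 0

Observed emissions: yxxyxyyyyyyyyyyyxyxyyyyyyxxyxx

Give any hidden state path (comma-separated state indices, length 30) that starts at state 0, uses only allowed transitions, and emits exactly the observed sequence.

0,2,2,0,2,0,1,1,1,1,1,1,1,0,1,0,2,0,2,0,1,1,1,1,0,2,2,0,2,2

  t0 'y' -> {0,1}, take 0 (start)
  t1 'x' -> {2}, take 2 (0->2 ok)
  t2 'x' -> {2}, take 2 (2->2 ok)
  t3 'y' -> {0,1}, take 0 (2->0 ok)
  t4 'x' -> {2}, take 2 (0->2 ok)
  t5 'y' -> {0,1}, take 0 (2->0 ok)
  t6 'y' -> {0,1}, take 1 (0->1 ok)
  t7 'y' -> {0,1}, take 1 (1->1 ok)
  t8 'y' -> {0,1}, take 1 (1->1 ok)
  t9 'y' -> {0,1}, take 1 (1->1 ok)
  t10 'y' -> {0,1}, take 1 (1->1 ok)
  t11 'y' -> {0,1}, take 1 (1->1 ok)
  t12 'y' -> {0,1}, take 1 (1->1 ok)
  t13 'y' -> {0,1}, take 0 (1->0 ok)
  t14 'y' -> {0,1}, take 1 (0->1 ok)
  t15 'y' -> {0,1}, take 0 (1->0 ok)
  t16 'x' -> {2}, take 2 (0->2 ok)
  t17 'y' -> {0,1}, take 0 (2->0 ok)
  t18 'x' -> {2}, take 2 (0->2 ok)
  t19 'y' -> {0,1}, take 0 (2->0 ok)
  t20 'y' -> {0,1}, take 1 (0->1 ok)
  t21 'y' -> {0,1}, take 1 (1->1 ok)
  t22 'y' -> {0,1}, take 1 (1->1 ok)
  t23 'y' -> {0,1}, take 1 (1->1 ok)
  t24 'y' -> {0,1}, take 0 (1->0 ok)
  t25 'x' -> {2}, take 2 (0->2 ok)
  t26 'x' -> {2}, take 2 (2->2 ok)
  t27 'y' -> {0,1}, take 0 (2->0 ok)
  t28 'x' -> {2}, take 2 (0->2 ok)
  t29 'x' -> {2}, take 2 (2->2 ok)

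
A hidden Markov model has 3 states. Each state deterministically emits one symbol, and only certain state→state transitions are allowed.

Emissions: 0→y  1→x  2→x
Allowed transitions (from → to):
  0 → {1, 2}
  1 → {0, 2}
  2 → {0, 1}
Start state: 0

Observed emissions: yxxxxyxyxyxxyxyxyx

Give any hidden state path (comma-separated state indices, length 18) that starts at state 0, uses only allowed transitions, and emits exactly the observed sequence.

0,1,2,1,2,0,2,0,1,0,2,1,0,2,0,2,0,2

  pos 0: y in {0}, choose 0; start
  pos 1: x in {1,2}, choose 1; 0->1 ok
  pos 2: x in {1,2}, choose 2; 1->2 ok
  pos 3: x in {1,2}, choose 1; 2->1 ok
  pos 4: x in {1,2}, choose 2; 1->2 ok
  pos 5: y in {0}, choose 0; 2->0 ok
  pos 6: x in {1,2}, choose 2; 0->2 ok
  pos 7: y in {0}, choose 0; 2->0 ok
  pos 8: x in {1,2}, choose 1; 0->1 ok
  pos 9: y in {0}, choose 0; 1->0 ok
  pos 10: x in {1,2}, choose 2; 0->2 ok
  pos 11: x in {1,2}, choose 1; 2->1 ok
  pos 12: y in {0}, choose 0; 1->0 ok
  pos 13: x in {1,2}, choose 2; 0->2 ok
  pos 14: y in {0}, choose 0; 2->0 ok
  pos 15: x in {1,2}, choose 2; 0->2 ok
  pos 16: y in {0}, choose 0; 2->0 ok
  pos 17: x in {1,2}, choose 2; 0->2 ok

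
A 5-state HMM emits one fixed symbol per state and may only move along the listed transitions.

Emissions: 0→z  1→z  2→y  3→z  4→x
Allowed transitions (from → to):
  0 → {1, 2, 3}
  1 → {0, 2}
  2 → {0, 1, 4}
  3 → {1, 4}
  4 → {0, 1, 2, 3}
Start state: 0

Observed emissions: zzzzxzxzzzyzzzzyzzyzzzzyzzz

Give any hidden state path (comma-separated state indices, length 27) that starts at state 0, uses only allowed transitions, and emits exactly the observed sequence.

  t0 'z' -> {0,1,3}, take 0 (start)
  t1 'z' -> {0,1,3}, take 1 (0->1 ok)
  t2 'z' -> {0,1,3}, take 0 (1->0 ok)
  t3 'z' -> {0,1,3}, take 3 (0->3 ok)
  t4 'x' -> {4}, take 4 (3->4 ok)
  t5 'z' -> {0,1,3}, take 3 (4->3 ok)
  t6 'x' -> {4}, take 4 (3->4 ok)
  t7 'z' -> {0,1,3}, take 0 (4->0 ok)
  t8 'z' -> {0,1,3}, take 3 (0->3 ok)
  t9 'z' -> {0,1,3}, take 1 (3->1 ok)
  t10 'y' -> {2}, take 2 (1->2 ok)
  t11 'z' -> {0,1,3}, take 1 (2->1 ok)
  t12 'z' -> {0,1,3}, take 0 (1->0 ok)
  t13 'z' -> {0,1,3}, take 1 (0->1 ok)
  t14 'z' -> {0,1,3}, take 0 (1->0 ok)
  t15 'y' -> {2}, take 2 (0->2 ok)
  t16 'z' -> {0,1,3}, take 1 (2->1 ok)
  t17 'z' -> {0,1,3}, take 0 (1->0 ok)
  t18 'y' -> {2}, take 2 (0->2 ok)
  t19 'z' -> {0,1,3}, take 0 (2->0 ok)
  t20 'z' -> {0,1,3}, take 1 (0->1 ok)
  t21 'z' -> {0,1,3}, take 0 (1->0 ok)
  t22 'z' -> {0,1,3}, take 1 (0->1 ok)
  t23 'y' -> {2}, take 2 (1->2 ok)
  t24 'z' -> {0,1,3}, take 1 (2->1 ok)
  t25 'z' -> {0,1,3}, take 0 (1->0 ok)
  t26 'z' -> {0,1,3}, take 3 (0->3 ok)

0,1,0,3,4,3,4,0,3,1,2,1,0,1,0,2,1,0,2,0,1,0,1,2,1,0,3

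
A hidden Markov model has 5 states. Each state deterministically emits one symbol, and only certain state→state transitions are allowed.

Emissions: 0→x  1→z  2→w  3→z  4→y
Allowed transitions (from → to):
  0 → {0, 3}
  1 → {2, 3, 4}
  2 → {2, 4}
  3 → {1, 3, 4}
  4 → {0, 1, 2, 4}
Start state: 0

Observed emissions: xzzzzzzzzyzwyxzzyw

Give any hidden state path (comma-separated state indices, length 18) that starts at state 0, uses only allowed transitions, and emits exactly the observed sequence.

  t0 'x' -> {0}, take 0 (start)
  t1 'z' -> {1,3}, take 3 (0->3 ok)
  t2 'z' -> {1,3}, take 3 (3->3 ok)
  t3 'z' -> {1,3}, take 1 (3->1 ok)
  t4 'z' -> {1,3}, take 3 (1->3 ok)
  t5 'z' -> {1,3}, take 1 (3->1 ok)
  t6 'z' -> {1,3}, take 3 (1->3 ok)
  t7 'z' -> {1,3}, take 3 (3->3 ok)
  t8 'z' -> {1,3}, take 3 (3->3 ok)
  t9 'y' -> {4}, take 4 (3->4 ok)
  t10 'z' -> {1,3}, take 1 (4->1 ok)
  t11 'w' -> {2}, take 2 (1->2 ok)
  t12 'y' -> {4}, take 4 (2->4 ok)
  t13 'x' -> {0}, take 0 (4->0 ok)
  t14 'z' -> {1,3}, take 3 (0->3 ok)
  t15 'z' -> {1,3}, take 1 (3->1 ok)
  t16 'y' -> {4}, take 4 (1->4 ok)
  t17 'w' -> {2}, take 2 (4->2 ok)

0,3,3,1,3,1,3,3,3,4,1,2,4,0,3,1,4,2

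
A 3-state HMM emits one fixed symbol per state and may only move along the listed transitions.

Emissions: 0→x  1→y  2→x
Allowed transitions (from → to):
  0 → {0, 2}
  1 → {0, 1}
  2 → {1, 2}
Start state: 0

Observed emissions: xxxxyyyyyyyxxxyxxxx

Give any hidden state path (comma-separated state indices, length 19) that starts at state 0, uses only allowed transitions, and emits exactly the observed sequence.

0,2,2,2,1,1,1,1,1,1,1,0,0,2,1,0,0,0,2

  t0 'x' -> {0,2}, take 0 (start)
  t1 'x' -> {0,2}, take 2 (0->2 ok)
  t2 'x' -> {0,2}, take 2 (2->2 ok)
  t3 'x' -> {0,2}, take 2 (2->2 ok)
  t4 'y' -> {1}, take 1 (2->1 ok)
  t5 'y' -> {1}, take 1 (1->1 ok)
  t6 'y' -> {1}, take 1 (1->1 ok)
  t7 'y' -> {1}, take 1 (1->1 ok)
  t8 'y' -> {1}, take 1 (1->1 ok)
  t9 'y' -> {1}, take 1 (1->1 ok)
  t10 'y' -> {1}, take 1 (1->1 ok)
  t11 'x' -> {0,2}, take 0 (1->0 ok)
  t12 'x' -> {0,2}, take 0 (0->0 ok)
  t13 'x' -> {0,2}, take 2 (0->2 ok)
  t14 'y' -> {1}, take 1 (2->1 ok)
  t15 'x' -> {0,2}, take 0 (1->0 ok)
  t16 'x' -> {0,2}, take 0 (0->0 ok)
  t17 'x' -> {0,2}, take 0 (0->0 ok)
  t18 'x' -> {0,2}, take 2 (0->2 ok)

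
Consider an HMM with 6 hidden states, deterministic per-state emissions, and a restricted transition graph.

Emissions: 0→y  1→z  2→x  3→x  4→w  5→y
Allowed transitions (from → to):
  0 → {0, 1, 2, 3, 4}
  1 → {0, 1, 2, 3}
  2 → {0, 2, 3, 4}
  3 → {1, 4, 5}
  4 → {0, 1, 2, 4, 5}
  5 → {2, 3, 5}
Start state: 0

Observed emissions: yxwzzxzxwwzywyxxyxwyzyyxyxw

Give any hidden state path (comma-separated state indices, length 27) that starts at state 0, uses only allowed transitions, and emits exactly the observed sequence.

  t0 'y' -> {0,5}, take 0 (start)
  t1 'x' -> {2,3}, take 3 (0->3 ok)
  t2 'w' -> {4}, take 4 (3->4 ok)
  t3 'z' -> {1}, take 1 (4->1 ok)
  t4 'z' -> {1}, take 1 (1->1 ok)
  t5 'x' -> {2,3}, take 3 (1->3 ok)
  t6 'z' -> {1}, take 1 (3->1 ok)
  t7 'x' -> {2,3}, take 2 (1->2 ok)
  t8 'w' -> {4}, take 4 (2->4 ok)
  t9 'w' -> {4}, take 4 (4->4 ok)
  t10 'z' -> {1}, take 1 (4->1 ok)
  t11 'y' -> {0,5}, take 0 (1->0 ok)
  t12 'w' -> {4}, take 4 (0->4 ok)
  t13 'y' -> {0,5}, take 0 (4->0 ok)
  t14 'x' -> {2,3}, take 2 (0->2 ok)
  t15 'x' -> {2,3}, take 3 (2->3 ok)
  t16 'y' -> {0,5}, take 5 (3->5 ok)
  t17 'x' -> {2,3}, take 2 (5->2 ok)
  t18 'w' -> {4}, take 4 (2->4 ok)
  t19 'y' -> {0,5}, take 0 (4->0 ok)
  t20 'z' -> {1}, take 1 (0->1 ok)
  t21 'y' -> {0,5}, take 0 (1->0 ok)
  t22 'y' -> {0,5}, take 0 (0->0 ok)
  t23 'x' -> {2,3}, take 2 (0->2 ok)
  t24 'y' -> {0,5}, take 0 (2->0 ok)
  t25 'x' -> {2,3}, take 2 (0->2 ok)
  t26 'w' -> {4}, take 4 (2->4 ok)

0,3,4,1,1,3,1,2,4,4,1,0,4,0,2,3,5,2,4,0,1,0,0,2,0,2,4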